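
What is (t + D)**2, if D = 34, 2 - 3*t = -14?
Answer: 13924/9 ≈ 1547.1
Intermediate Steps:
t = 16/3 (t = 2/3 - 1/3*(-14) = 2/3 + 14/3 = 16/3 ≈ 5.3333)
(t + D)**2 = (16/3 + 34)**2 = (118/3)**2 = 13924/9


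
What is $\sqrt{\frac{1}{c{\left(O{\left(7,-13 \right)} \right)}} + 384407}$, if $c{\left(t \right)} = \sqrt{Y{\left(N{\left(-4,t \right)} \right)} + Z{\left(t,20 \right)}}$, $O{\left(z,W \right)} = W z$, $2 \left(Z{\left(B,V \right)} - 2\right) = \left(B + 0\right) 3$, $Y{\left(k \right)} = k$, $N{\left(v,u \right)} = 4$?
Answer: $\frac{\sqrt{2909576583 - 87 i \sqrt{58}}}{87} \approx 620.01 - 7.0594 \cdot 10^{-5} i$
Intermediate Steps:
$Z{\left(B,V \right)} = 2 + \frac{3 B}{2}$ ($Z{\left(B,V \right)} = 2 + \frac{\left(B + 0\right) 3}{2} = 2 + \frac{B 3}{2} = 2 + \frac{3 B}{2}$)
$c{\left(t \right)} = \sqrt{6 + \frac{3 t}{2}}$ ($c{\left(t \right)} = \sqrt{4 + \left(2 + \frac{3 t}{2}\right)} = \sqrt{6 + \frac{3 t}{2}}$)
$\sqrt{\frac{1}{c{\left(O{\left(7,-13 \right)} \right)}} + 384407} = \sqrt{\frac{1}{\frac{1}{2} \sqrt{24 + 6 \left(\left(-13\right) 7\right)}} + 384407} = \sqrt{\frac{1}{\frac{1}{2} \sqrt{24 + 6 \left(-91\right)}} + 384407} = \sqrt{\frac{1}{\frac{1}{2} \sqrt{24 - 546}} + 384407} = \sqrt{\frac{1}{\frac{1}{2} \sqrt{-522}} + 384407} = \sqrt{\frac{1}{\frac{1}{2} \cdot 3 i \sqrt{58}} + 384407} = \sqrt{\frac{1}{\frac{3}{2} i \sqrt{58}} + 384407} = \sqrt{- \frac{i \sqrt{58}}{87} + 384407} = \sqrt{384407 - \frac{i \sqrt{58}}{87}}$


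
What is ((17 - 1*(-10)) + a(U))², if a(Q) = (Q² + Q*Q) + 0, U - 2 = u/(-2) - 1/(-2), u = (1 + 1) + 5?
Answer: 841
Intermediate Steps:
u = 7 (u = 2 + 5 = 7)
U = -1 (U = 2 + (7/(-2) - 1/(-2)) = 2 + (7*(-½) - 1*(-½)) = 2 + (-7/2 + ½) = 2 - 3 = -1)
a(Q) = 2*Q² (a(Q) = (Q² + Q²) + 0 = 2*Q² + 0 = 2*Q²)
((17 - 1*(-10)) + a(U))² = ((17 - 1*(-10)) + 2*(-1)²)² = ((17 + 10) + 2*1)² = (27 + 2)² = 29² = 841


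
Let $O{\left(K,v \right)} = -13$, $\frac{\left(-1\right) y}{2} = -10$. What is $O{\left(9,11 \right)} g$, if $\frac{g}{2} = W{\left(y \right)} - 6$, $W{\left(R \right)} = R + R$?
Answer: $-884$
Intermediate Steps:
$y = 20$ ($y = \left(-2\right) \left(-10\right) = 20$)
$W{\left(R \right)} = 2 R$
$g = 68$ ($g = 2 \left(2 \cdot 20 - 6\right) = 2 \left(40 - 6\right) = 2 \cdot 34 = 68$)
$O{\left(9,11 \right)} g = \left(-13\right) 68 = -884$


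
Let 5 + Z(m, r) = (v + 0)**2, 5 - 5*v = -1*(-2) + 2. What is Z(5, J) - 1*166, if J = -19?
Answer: -4274/25 ≈ -170.96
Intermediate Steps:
v = 1/5 (v = 1 - (-1*(-2) + 2)/5 = 1 - (2 + 2)/5 = 1 - 1/5*4 = 1 - 4/5 = 1/5 ≈ 0.20000)
Z(m, r) = -124/25 (Z(m, r) = -5 + (1/5 + 0)**2 = -5 + (1/5)**2 = -5 + 1/25 = -124/25)
Z(5, J) - 1*166 = -124/25 - 1*166 = -124/25 - 166 = -4274/25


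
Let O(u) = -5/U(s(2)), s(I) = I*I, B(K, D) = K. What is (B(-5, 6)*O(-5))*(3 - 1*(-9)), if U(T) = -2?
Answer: -150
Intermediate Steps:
s(I) = I**2
O(u) = 5/2 (O(u) = -5/(-2) = -5*(-1/2) = 5/2)
(B(-5, 6)*O(-5))*(3 - 1*(-9)) = (-5*5/2)*(3 - 1*(-9)) = -25*(3 + 9)/2 = -25/2*12 = -150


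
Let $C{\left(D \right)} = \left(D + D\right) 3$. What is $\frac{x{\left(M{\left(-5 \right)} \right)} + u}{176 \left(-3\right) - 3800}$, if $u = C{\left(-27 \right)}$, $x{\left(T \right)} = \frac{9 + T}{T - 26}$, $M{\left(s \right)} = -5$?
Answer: $\frac{2513}{67084} \approx 0.037461$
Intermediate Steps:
$x{\left(T \right)} = \frac{9 + T}{-26 + T}$
$C{\left(D \right)} = 6 D$ ($C{\left(D \right)} = 2 D 3 = 6 D$)
$u = -162$ ($u = 6 \left(-27\right) = -162$)
$\frac{x{\left(M{\left(-5 \right)} \right)} + u}{176 \left(-3\right) - 3800} = \frac{\frac{9 - 5}{-26 - 5} - 162}{176 \left(-3\right) - 3800} = \frac{\frac{1}{-31} \cdot 4 - 162}{-528 - 3800} = \frac{\left(- \frac{1}{31}\right) 4 - 162}{-4328} = \left(- \frac{4}{31} - 162\right) \left(- \frac{1}{4328}\right) = \left(- \frac{5026}{31}\right) \left(- \frac{1}{4328}\right) = \frac{2513}{67084}$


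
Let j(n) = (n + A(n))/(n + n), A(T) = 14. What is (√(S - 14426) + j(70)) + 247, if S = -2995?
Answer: 1238/5 + I*√17421 ≈ 247.6 + 131.99*I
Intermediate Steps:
j(n) = (14 + n)/(2*n) (j(n) = (n + 14)/(n + n) = (14 + n)/((2*n)) = (14 + n)*(1/(2*n)) = (14 + n)/(2*n))
(√(S - 14426) + j(70)) + 247 = (√(-2995 - 14426) + (½)*(14 + 70)/70) + 247 = (√(-17421) + (½)*(1/70)*84) + 247 = (I*√17421 + ⅗) + 247 = (⅗ + I*√17421) + 247 = 1238/5 + I*√17421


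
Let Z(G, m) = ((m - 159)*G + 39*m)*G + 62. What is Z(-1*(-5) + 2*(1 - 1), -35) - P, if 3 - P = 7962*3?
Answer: 12270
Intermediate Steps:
Z(G, m) = 62 + G*(39*m + G*(-159 + m)) (Z(G, m) = ((-159 + m)*G + 39*m)*G + 62 = (G*(-159 + m) + 39*m)*G + 62 = (39*m + G*(-159 + m))*G + 62 = G*(39*m + G*(-159 + m)) + 62 = 62 + G*(39*m + G*(-159 + m)))
P = -23883 (P = 3 - 7962*3 = 3 - 1*23886 = 3 - 23886 = -23883)
Z(-1*(-5) + 2*(1 - 1), -35) - P = (62 - 159*(-1*(-5) + 2*(1 - 1))² - 35*(-1*(-5) + 2*(1 - 1))² + 39*(-1*(-5) + 2*(1 - 1))*(-35)) - 1*(-23883) = (62 - 159*(5 + 2*0)² - 35*(5 + 2*0)² + 39*(5 + 2*0)*(-35)) + 23883 = (62 - 159*(5 + 0)² - 35*(5 + 0)² + 39*(5 + 0)*(-35)) + 23883 = (62 - 159*5² - 35*5² + 39*5*(-35)) + 23883 = (62 - 159*25 - 35*25 - 6825) + 23883 = (62 - 3975 - 875 - 6825) + 23883 = -11613 + 23883 = 12270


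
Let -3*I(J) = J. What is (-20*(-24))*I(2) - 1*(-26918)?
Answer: 26598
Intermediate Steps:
I(J) = -J/3
(-20*(-24))*I(2) - 1*(-26918) = (-20*(-24))*(-1/3*2) - 1*(-26918) = 480*(-2/3) + 26918 = -320 + 26918 = 26598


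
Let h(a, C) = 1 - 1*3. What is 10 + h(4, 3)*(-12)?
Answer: 34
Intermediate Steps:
h(a, C) = -2 (h(a, C) = 1 - 3 = -2)
10 + h(4, 3)*(-12) = 10 - 2*(-12) = 10 + 24 = 34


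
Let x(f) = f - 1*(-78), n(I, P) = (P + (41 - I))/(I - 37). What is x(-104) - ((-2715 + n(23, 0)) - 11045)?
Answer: 96147/7 ≈ 13735.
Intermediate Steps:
n(I, P) = (41 + P - I)/(-37 + I)
x(f) = 78 + f (x(f) = f + 78 = 78 + f)
x(-104) - ((-2715 + n(23, 0)) - 11045) = (78 - 104) - ((-2715 + (41 + 0 - 1*23)/(-37 + 23)) - 11045) = -26 - ((-2715 + (41 + 0 - 23)/(-14)) - 11045) = -26 - ((-2715 - 1/14*18) - 11045) = -26 - ((-2715 - 9/7) - 11045) = -26 - (-19014/7 - 11045) = -26 - 1*(-96329/7) = -26 + 96329/7 = 96147/7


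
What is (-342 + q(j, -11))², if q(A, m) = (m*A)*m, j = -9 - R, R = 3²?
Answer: 6350400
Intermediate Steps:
R = 9
j = -18 (j = -9 - 1*9 = -9 - 9 = -18)
q(A, m) = A*m² (q(A, m) = (A*m)*m = A*m²)
(-342 + q(j, -11))² = (-342 - 18*(-11)²)² = (-342 - 18*121)² = (-342 - 2178)² = (-2520)² = 6350400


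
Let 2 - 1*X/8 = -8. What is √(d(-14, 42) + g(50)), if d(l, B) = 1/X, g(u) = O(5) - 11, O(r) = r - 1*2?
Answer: 3*I*√355/20 ≈ 2.8262*I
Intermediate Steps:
X = 80 (X = 16 - 8*(-8) = 16 + 64 = 80)
O(r) = -2 + r (O(r) = r - 2 = -2 + r)
g(u) = -8 (g(u) = (-2 + 5) - 11 = 3 - 11 = -8)
d(l, B) = 1/80
√(d(-14, 42) + g(50)) = √(1/80 - 8) = √(-639/80) = 3*I*√355/20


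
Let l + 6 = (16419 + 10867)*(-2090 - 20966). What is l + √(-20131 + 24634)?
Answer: -629106022 + √4503 ≈ -6.2911e+8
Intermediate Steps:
l = -629106022 (l = -6 + (16419 + 10867)*(-2090 - 20966) = -6 + 27286*(-23056) = -6 - 629106016 = -629106022)
l + √(-20131 + 24634) = -629106022 + √(-20131 + 24634) = -629106022 + √4503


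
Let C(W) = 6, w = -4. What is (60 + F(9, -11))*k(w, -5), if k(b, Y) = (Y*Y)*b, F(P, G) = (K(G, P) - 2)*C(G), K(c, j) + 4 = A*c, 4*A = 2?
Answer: 900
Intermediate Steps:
A = ½ (A = (¼)*2 = ½ ≈ 0.50000)
K(c, j) = -4 + c/2
F(P, G) = -36 + 3*G (F(P, G) = ((-4 + G/2) - 2)*6 = (-6 + G/2)*6 = -36 + 3*G)
k(b, Y) = b*Y² (k(b, Y) = Y²*b = b*Y²)
(60 + F(9, -11))*k(w, -5) = (60 + (-36 + 3*(-11)))*(-4*(-5)²) = (60 + (-36 - 33))*(-4*25) = (60 - 69)*(-100) = -9*(-100) = 900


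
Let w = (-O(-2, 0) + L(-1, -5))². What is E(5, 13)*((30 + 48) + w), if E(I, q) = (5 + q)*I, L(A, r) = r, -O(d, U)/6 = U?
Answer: 9270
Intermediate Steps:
O(d, U) = -6*U
E(I, q) = I*(5 + q)
w = 25 (w = (-(-6)*0 - 5)² = (-1*0 - 5)² = (0 - 5)² = (-5)² = 25)
E(5, 13)*((30 + 48) + w) = (5*(5 + 13))*((30 + 48) + 25) = (5*18)*(78 + 25) = 90*103 = 9270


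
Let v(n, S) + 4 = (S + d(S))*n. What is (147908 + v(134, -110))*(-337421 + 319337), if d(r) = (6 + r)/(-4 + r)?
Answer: -45796620848/19 ≈ -2.4103e+9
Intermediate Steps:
d(r) = (6 + r)/(-4 + r)
v(n, S) = -4 + n*(S + (6 + S)/(-4 + S)) (v(n, S) = -4 + (S + (6 + S)/(-4 + S))*n = -4 + n*(S + (6 + S)/(-4 + S)))
(147908 + v(134, -110))*(-337421 + 319337) = (147908 + (134*(6 - 110) + (-4 - 110)*(-4 - 110*134))/(-4 - 110))*(-337421 + 319337) = (147908 + (134*(-104) - 114*(-4 - 14740))/(-114))*(-18084) = (147908 - (-13936 - 114*(-14744))/114)*(-18084) = (147908 - (-13936 + 1680816)/114)*(-18084) = (147908 - 1/114*1666880)*(-18084) = (147908 - 833440/57)*(-18084) = (7597316/57)*(-18084) = -45796620848/19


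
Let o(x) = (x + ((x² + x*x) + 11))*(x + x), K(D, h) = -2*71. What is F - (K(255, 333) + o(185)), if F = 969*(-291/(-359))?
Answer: -9117915223/359 ≈ -2.5398e+7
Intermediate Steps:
K(D, h) = -142
F = 281979/359 (F = 969*(-291*(-1/359)) = 969*(291/359) = 281979/359 ≈ 785.46)
o(x) = 2*x*(11 + x + 2*x²) (o(x) = (x + ((x² + x²) + 11))*(2*x) = (x + (2*x² + 11))*(2*x) = (x + (11 + 2*x²))*(2*x) = (11 + x + 2*x²)*(2*x) = 2*x*(11 + x + 2*x²))
F - (K(255, 333) + o(185)) = 281979/359 - (-142 + 2*185*(11 + 185 + 2*185²)) = 281979/359 - (-142 + 2*185*(11 + 185 + 2*34225)) = 281979/359 - (-142 + 2*185*(11 + 185 + 68450)) = 281979/359 - (-142 + 2*185*68646) = 281979/359 - (-142 + 25399020) = 281979/359 - 1*25398878 = 281979/359 - 25398878 = -9117915223/359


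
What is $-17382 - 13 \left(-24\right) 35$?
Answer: $-6462$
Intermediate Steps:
$-17382 - 13 \left(-24\right) 35 = -17382 - \left(-312\right) 35 = -17382 - -10920 = -17382 + 10920 = -6462$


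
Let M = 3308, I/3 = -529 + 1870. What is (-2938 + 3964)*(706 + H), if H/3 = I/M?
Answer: 1204276221/1654 ≈ 7.2810e+5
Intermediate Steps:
I = 4023 (I = 3*(-529 + 1870) = 3*1341 = 4023)
H = 12069/3308 (H = 3*(4023/3308) = 12069/3308 ≈ 3.6484)
(-2938 + 3964)*(706 + H) = (-2938 + 3964)*(706 + 12069/3308) = 1026*(2347517/3308) = 1204276221/1654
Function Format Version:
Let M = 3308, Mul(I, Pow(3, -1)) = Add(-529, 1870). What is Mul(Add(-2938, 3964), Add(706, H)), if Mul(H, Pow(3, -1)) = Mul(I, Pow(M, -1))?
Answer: Rational(1204276221, 1654) ≈ 7.2810e+5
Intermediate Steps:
I = 4023 (I = Mul(3, Add(-529, 1870)) = Mul(3, 1341) = 4023)
H = Rational(12069, 3308) (H = Mul(3, Mul(4023, Pow(3308, -1))) = Mul(3, Mul(4023, Rational(1, 3308))) = Mul(3, Rational(4023, 3308)) = Rational(12069, 3308) ≈ 3.6484)
Mul(Add(-2938, 3964), Add(706, H)) = Mul(Add(-2938, 3964), Add(706, Rational(12069, 3308))) = Mul(1026, Rational(2347517, 3308)) = Rational(1204276221, 1654)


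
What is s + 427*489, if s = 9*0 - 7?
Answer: 208796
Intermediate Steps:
s = -7 (s = 0 - 7 = -7)
s + 427*489 = -7 + 427*489 = -7 + 208803 = 208796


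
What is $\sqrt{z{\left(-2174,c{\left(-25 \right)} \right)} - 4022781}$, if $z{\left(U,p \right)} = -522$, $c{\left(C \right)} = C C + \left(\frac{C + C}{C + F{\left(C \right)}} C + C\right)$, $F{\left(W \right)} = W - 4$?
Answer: $i \sqrt{4023303} \approx 2005.8 i$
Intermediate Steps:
$F{\left(W \right)} = -4 + W$
$c{\left(C \right)} = C + C^{2} + \frac{2 C^{2}}{-4 + 2 C}$ ($c{\left(C \right)} = C C + \left(\frac{C + C}{C + \left(-4 + C\right)} C + C\right) = C^{2} + \left(\frac{2 C}{-4 + 2 C} C + C\right) = C^{2} + \left(\frac{2 C^{2}}{-4 + 2 C} + C\right) = C^{2} + \left(C + \frac{2 C^{2}}{-4 + 2 C}\right) = C + C^{2} + \frac{2 C^{2}}{-4 + 2 C}$)
$\sqrt{z{\left(-2174,c{\left(-25 \right)} \right)} - 4022781} = \sqrt{-522 - 4022781} = \sqrt{-4023303} = i \sqrt{4023303}$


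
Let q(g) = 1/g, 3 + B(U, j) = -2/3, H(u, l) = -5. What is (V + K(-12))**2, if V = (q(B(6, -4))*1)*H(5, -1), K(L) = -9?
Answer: 7056/121 ≈ 58.314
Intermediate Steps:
B(U, j) = -11/3 (B(U, j) = -3 - 2/3 = -11/3)
V = 15/11 (V = (1/(-11/3))*(-5) = -3/11*1*(-5) = -3/11*(-5) = 15/11 ≈ 1.3636)
(V + K(-12))**2 = (15/11 - 9)**2 = (-84/11)**2 = 7056/121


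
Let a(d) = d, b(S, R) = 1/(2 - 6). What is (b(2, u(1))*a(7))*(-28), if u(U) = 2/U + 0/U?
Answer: 49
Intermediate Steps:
u(U) = 2/U (u(U) = 2/U + 0 = 2/U)
b(S, R) = -¼ (b(S, R) = 1/(-4) = -¼)
(b(2, u(1))*a(7))*(-28) = -¼*7*(-28) = -7/4*(-28) = 49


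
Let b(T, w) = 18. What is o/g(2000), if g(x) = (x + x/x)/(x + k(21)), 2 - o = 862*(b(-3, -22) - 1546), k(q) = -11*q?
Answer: 26781806/23 ≈ 1.1644e+6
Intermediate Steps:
o = 1317138 (o = 2 - 862*(18 - 1546) = 2 - 862*(-1528) = 2 - 1*(-1317136) = 2 + 1317136 = 1317138)
g(x) = (1 + x)/(-231 + x) (g(x) = (x + x/x)/(x - 11*21) = (x + 1)/(x - 231) = (1 + x)/(-231 + x))
o/g(2000) = 1317138/(((1 + 2000)/(-231 + 2000))) = 1317138/((2001/1769)) = 1317138/(((1/1769)*2001)) = 1317138/(69/61) = 1317138*(61/69) = 26781806/23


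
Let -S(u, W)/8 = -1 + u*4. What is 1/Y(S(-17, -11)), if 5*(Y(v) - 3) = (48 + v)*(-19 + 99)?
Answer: 1/9603 ≈ 0.00010413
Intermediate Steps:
S(u, W) = 8 - 32*u (S(u, W) = -8*(-1 + u*4) = -8*(-1 + 4*u) = 8 - 32*u)
Y(v) = 771 + 16*v (Y(v) = 3 + ((48 + v)*(-19 + 99))/5 = 3 + ((48 + v)*80)/5 = 3 + (3840 + 80*v)/5 = 3 + (768 + 16*v) = 771 + 16*v)
1/Y(S(-17, -11)) = 1/(771 + 16*(8 - 32*(-17))) = 1/(771 + 16*(8 + 544)) = 1/(771 + 16*552) = 1/(771 + 8832) = 1/9603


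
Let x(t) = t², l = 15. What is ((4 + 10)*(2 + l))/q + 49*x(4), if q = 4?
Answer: 1687/2 ≈ 843.50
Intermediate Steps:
((4 + 10)*(2 + l))/q + 49*x(4) = ((4 + 10)*(2 + 15))/4 + 49*4² = (14*17)*(¼) + 49*16 = 238*(¼) + 784 = 119/2 + 784 = 1687/2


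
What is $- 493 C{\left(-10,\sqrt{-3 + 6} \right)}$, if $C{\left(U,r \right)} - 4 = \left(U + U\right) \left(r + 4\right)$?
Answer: $37468 + 9860 \sqrt{3} \approx 54546.0$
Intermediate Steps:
$C{\left(U,r \right)} = 4 + 2 U \left(4 + r\right)$ ($C{\left(U,r \right)} = 4 + \left(U + U\right) \left(r + 4\right) = 4 + 2 U \left(4 + r\right)$)
$- 493 C{\left(-10,\sqrt{-3 + 6} \right)} = - 493 \left(4 + 8 \left(-10\right) + 2 \left(-10\right) \sqrt{-3 + 6}\right) = - 493 \left(4 - 80 + 2 \left(-10\right) \sqrt{3}\right) = - 493 \left(4 - 80 - 20 \sqrt{3}\right) = - 493 \left(-76 - 20 \sqrt{3}\right) = 37468 + 9860 \sqrt{3}$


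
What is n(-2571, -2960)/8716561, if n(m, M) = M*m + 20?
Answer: 7610180/8716561 ≈ 0.87307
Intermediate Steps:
n(m, M) = 20 + M*m
n(-2571, -2960)/8716561 = (20 - 2960*(-2571))/8716561 = (20 + 7610160)*(1/8716561) = 7610180*(1/8716561) = 7610180/8716561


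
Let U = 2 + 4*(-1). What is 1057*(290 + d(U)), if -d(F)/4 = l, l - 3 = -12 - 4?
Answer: 361494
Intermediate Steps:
U = -2 (U = 2 - 4 = -2)
l = -13 (l = 3 + (-12 - 4) = 3 - 16 = -13)
d(F) = 52 (d(F) = -4*(-13) = 52)
1057*(290 + d(U)) = 1057*(290 + 52) = 1057*342 = 361494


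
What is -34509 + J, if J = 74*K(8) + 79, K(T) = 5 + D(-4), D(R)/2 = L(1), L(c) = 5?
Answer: -33320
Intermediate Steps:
D(R) = 10 (D(R) = 2*5 = 10)
K(T) = 15 (K(T) = 5 + 10 = 15)
J = 1189 (J = 74*15 + 79 = 1110 + 79 = 1189)
-34509 + J = -34509 + 1189 = -33320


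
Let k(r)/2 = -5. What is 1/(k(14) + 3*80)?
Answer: 1/230 ≈ 0.0043478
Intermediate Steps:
k(r) = -10 (k(r) = 2*(-5) = -10)
1/(k(14) + 3*80) = 1/(-10 + 3*80) = 1/(-10 + 240) = 1/230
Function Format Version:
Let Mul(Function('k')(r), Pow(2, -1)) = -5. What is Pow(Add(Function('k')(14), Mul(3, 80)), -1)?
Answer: Rational(1, 230) ≈ 0.0043478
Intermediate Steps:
Function('k')(r) = -10 (Function('k')(r) = Mul(2, -5) = -10)
Pow(Add(Function('k')(14), Mul(3, 80)), -1) = Pow(Add(-10, Mul(3, 80)), -1) = Pow(Add(-10, 240), -1) = Pow(230, -1) = Rational(1, 230)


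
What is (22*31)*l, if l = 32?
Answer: 21824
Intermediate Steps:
(22*31)*l = (22*31)*32 = 682*32 = 21824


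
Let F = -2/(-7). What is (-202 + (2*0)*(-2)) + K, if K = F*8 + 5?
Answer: -1363/7 ≈ -194.71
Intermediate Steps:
F = 2/7 (F = -2*(-⅐) = 2/7 ≈ 0.28571)
K = 51/7 (K = (2/7)*8 + 5 = 16/7 + 5 = 51/7 ≈ 7.2857)
(-202 + (2*0)*(-2)) + K = (-202 + (2*0)*(-2)) + 51/7 = (-202 + 0*(-2)) + 51/7 = (-202 + 0) + 51/7 = -202 + 51/7 = -1363/7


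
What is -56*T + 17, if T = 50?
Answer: -2783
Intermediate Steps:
-56*T + 17 = -56*50 + 17 = -2800 + 17 = -2783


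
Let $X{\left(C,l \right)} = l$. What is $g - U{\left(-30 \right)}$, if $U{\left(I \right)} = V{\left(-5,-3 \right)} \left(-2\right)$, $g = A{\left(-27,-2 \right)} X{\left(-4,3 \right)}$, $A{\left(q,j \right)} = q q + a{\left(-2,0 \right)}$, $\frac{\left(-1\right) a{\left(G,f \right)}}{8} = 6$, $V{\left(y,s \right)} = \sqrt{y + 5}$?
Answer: $2043$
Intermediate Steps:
$V{\left(y,s \right)} = \sqrt{5 + y}$
$a{\left(G,f \right)} = -48$ ($a{\left(G,f \right)} = \left(-8\right) 6 = -48$)
$A{\left(q,j \right)} = -48 + q^{2}$ ($A{\left(q,j \right)} = q q - 48 = q^{2} - 48 = -48 + q^{2}$)
$g = 2043$ ($g = \left(-48 + \left(-27\right)^{2}\right) 3 = \left(-48 + 729\right) 3 = 681 \cdot 3 = 2043$)
$U{\left(I \right)} = 0$ ($U{\left(I \right)} = \sqrt{5 - 5} \left(-2\right) = \sqrt{0} \left(-2\right) = 0 \left(-2\right) = 0$)
$g - U{\left(-30 \right)} = 2043 - 0 = 2043 + 0 = 2043$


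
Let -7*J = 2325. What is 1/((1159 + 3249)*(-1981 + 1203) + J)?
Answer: -7/24008293 ≈ -2.9157e-7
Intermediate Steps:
J = -2325/7 (J = -⅐*2325 = -2325/7 ≈ -332.14)
1/((1159 + 3249)*(-1981 + 1203) + J) = 1/((1159 + 3249)*(-1981 + 1203) - 2325/7) = 1/(4408*(-778) - 2325/7) = 1/(-3429424 - 2325/7) = 1/(-24008293/7) = -7/24008293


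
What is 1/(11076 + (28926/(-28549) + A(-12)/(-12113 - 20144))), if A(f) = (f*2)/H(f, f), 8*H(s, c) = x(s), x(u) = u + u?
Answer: 920905093/10199011515694 ≈ 9.0294e-5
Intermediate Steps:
x(u) = 2*u
H(s, c) = s/4 (H(s, c) = (2*s)/8 = s/4)
A(f) = 8 (A(f) = (f*2)/((f/4)) = (2*f)*(4/f) = 8)
1/(11076 + (28926/(-28549) + A(-12)/(-12113 - 20144))) = 1/(11076 + (28926/(-28549) + 8/(-12113 - 20144))) = 1/(11076 + (28926*(-1/28549) + 8/(-32257))) = 1/(11076 + (-28926/28549 + 8*(-1/32257))) = 1/(11076 + (-28926/28549 - 8/32257)) = 1/(11076 - 933294374/920905093) = 1/(10199011515694/920905093) = 920905093/10199011515694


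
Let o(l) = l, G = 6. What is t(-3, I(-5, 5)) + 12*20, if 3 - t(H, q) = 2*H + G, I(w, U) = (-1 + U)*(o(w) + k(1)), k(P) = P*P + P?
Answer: 243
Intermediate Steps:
k(P) = P + P² (k(P) = P² + P = P + P²)
I(w, U) = (-1 + U)*(2 + w) (I(w, U) = (-1 + U)*(w + 1*(1 + 1)) = (-1 + U)*(w + 1*2) = (-1 + U)*(w + 2) = (-1 + U)*(2 + w))
t(H, q) = -3 - 2*H (t(H, q) = 3 - (2*H + 6) = 3 - (6 + 2*H) = 3 + (-6 - 2*H) = -3 - 2*H)
t(-3, I(-5, 5)) + 12*20 = (-3 - 2*(-3)) + 12*20 = (-3 + 6) + 240 = 3 + 240 = 243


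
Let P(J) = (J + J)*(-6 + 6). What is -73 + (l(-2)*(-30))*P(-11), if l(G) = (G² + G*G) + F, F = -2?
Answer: -73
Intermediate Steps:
l(G) = -2 + 2*G² (l(G) = (G² + G*G) - 2 = (G² + G²) - 2 = 2*G² - 2 = -2 + 2*G²)
P(J) = 0 (P(J) = (2*J)*0 = 0)
-73 + (l(-2)*(-30))*P(-11) = -73 + ((-2 + 2*(-2)²)*(-30))*0 = -73 + ((-2 + 2*4)*(-30))*0 = -73 + ((-2 + 8)*(-30))*0 = -73 + (6*(-30))*0 = -73 - 180*0 = -73 + 0 = -73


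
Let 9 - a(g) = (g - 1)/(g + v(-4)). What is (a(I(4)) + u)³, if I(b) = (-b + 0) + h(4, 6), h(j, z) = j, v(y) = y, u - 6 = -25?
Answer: -68921/64 ≈ -1076.9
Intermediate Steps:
u = -19 (u = 6 - 25 = -19)
I(b) = 4 - b (I(b) = (-b + 0) + 4 = -b + 4 = 4 - b)
a(g) = 9 - (-1 + g)/(-4 + g) (a(g) = 9 - (g - 1)/(g - 4) = 9 - (-1 + g)/(-4 + g))
(a(I(4)) + u)³ = ((-35 + 8*(4 - 1*4))/(-4 + (4 - 1*4)) - 19)³ = ((-35 + 8*(4 - 4))/(-4 + (4 - 4)) - 19)³ = ((-35 + 8*0)/(-4 + 0) - 19)³ = ((-35 + 0)/(-4) - 19)³ = (-¼*(-35) - 19)³ = (35/4 - 19)³ = (-41/4)³ = -68921/64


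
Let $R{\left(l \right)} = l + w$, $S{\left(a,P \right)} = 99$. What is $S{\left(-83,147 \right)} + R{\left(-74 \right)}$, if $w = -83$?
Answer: $-58$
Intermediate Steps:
$R{\left(l \right)} = -83 + l$ ($R{\left(l \right)} = l - 83 = -83 + l$)
$S{\left(-83,147 \right)} + R{\left(-74 \right)} = 99 - 157 = -58$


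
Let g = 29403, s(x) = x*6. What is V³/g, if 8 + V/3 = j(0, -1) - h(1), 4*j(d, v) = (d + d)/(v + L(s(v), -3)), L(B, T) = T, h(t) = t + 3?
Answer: -192/121 ≈ -1.5868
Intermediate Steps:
s(x) = 6*x
h(t) = 3 + t
j(d, v) = d/(2*(-3 + v)) (j(d, v) = ((d + d)/(v - 3))/4 = ((2*d)/(-3 + v))/4 = (2*d/(-3 + v))/4 = d/(2*(-3 + v)))
V = -36 (V = -24 + 3*((½)*0/(-3 - 1) - (3 + 1)) = -24 + 3*((½)*0/(-4) - 1*4) = -24 + 3*((½)*0*(-¼) - 4) = -24 + 3*(0 - 4) = -24 + 3*(-4) = -24 - 12 = -36)
V³/g = (-36)³/29403 = -46656*1/29403 = -192/121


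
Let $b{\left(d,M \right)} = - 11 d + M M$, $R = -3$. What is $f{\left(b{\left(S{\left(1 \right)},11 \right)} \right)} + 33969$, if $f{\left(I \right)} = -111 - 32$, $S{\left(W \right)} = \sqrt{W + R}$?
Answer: $33826$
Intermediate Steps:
$S{\left(W \right)} = \sqrt{-3 + W}$ ($S{\left(W \right)} = \sqrt{W - 3} = \sqrt{-3 + W}$)
$b{\left(d,M \right)} = M^{2} - 11 d$ ($b{\left(d,M \right)} = - 11 d + M^{2} = M^{2} - 11 d$)
$f{\left(I \right)} = -143$
$f{\left(b{\left(S{\left(1 \right)},11 \right)} \right)} + 33969 = -143 + 33969 = 33826$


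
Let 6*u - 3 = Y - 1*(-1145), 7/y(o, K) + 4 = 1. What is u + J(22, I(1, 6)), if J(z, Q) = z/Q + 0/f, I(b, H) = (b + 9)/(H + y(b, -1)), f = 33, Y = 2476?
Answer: 9181/15 ≈ 612.07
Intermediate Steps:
y(o, K) = -7/3 (y(o, K) = 7/(-4 + 1) = 7/(-3) = 7*(-⅓) = -7/3)
I(b, H) = (9 + b)/(-7/3 + H) (I(b, H) = (b + 9)/(H - 7/3) = (9 + b)/(-7/3 + H))
J(z, Q) = z/Q (J(z, Q) = z/Q + 0/33 = z/Q + 0*(1/33) = z/Q + 0 = z/Q)
u = 604 (u = ½ + (2476 - 1*(-1145))/6 = ½ + (2476 + 1145)/6 = ½ + (⅙)*3621 = ½ + 1207/2 = 604)
u + J(22, I(1, 6)) = 604 + 22/((3*(9 + 1)/(-7 + 3*6))) = 604 + 22/((3*10/(-7 + 18))) = 604 + 22/((3*10/11)) = 604 + 22/((3*(1/11)*10)) = 604 + 22/(30/11) = 604 + 22*(11/30) = 604 + 121/15 = 9181/15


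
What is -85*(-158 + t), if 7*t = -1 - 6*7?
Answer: 97665/7 ≈ 13952.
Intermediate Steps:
t = -43/7 (t = (-1 - 6*7)/7 = (-1 - 42)/7 = (⅐)*(-43) = -43/7 ≈ -6.1429)
-85*(-158 + t) = -85*(-158 - 43/7) = -85*(-1149/7) = 97665/7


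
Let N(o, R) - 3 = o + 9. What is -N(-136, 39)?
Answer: 124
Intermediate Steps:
N(o, R) = 12 + o (N(o, R) = 3 + (o + 9) = 3 + (9 + o) = 12 + o)
-N(-136, 39) = -(12 - 136) = -1*(-124) = 124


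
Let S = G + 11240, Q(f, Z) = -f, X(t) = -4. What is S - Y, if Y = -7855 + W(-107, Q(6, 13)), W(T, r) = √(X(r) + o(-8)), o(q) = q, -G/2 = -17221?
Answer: 53537 - 2*I*√3 ≈ 53537.0 - 3.4641*I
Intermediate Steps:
G = 34442 (G = -2*(-17221) = 34442)
W(T, r) = 2*I*√3 (W(T, r) = √(-4 - 8) = √(-12) = 2*I*√3)
S = 45682 (S = 34442 + 11240 = 45682)
Y = -7855 + 2*I*√3 ≈ -7855.0 + 3.4641*I
S - Y = 45682 - (-7855 + 2*I*√3) = 45682 + (7855 - 2*I*√3) = 53537 - 2*I*√3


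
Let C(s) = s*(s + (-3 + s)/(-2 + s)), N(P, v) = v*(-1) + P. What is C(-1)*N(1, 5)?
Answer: 4/3 ≈ 1.3333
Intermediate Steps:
N(P, v) = P - v (N(P, v) = -v + P = P - v)
C(s) = s*(s + (-3 + s)/(-2 + s))
C(-1)*N(1, 5) = (-(-3 + (-1)² - 1*(-1))/(-2 - 1))*(1 - 1*5) = (-1*(-3 + 1 + 1)/(-3))*(1 - 5) = -1*(-⅓)*(-1)*(-4) = -⅓*(-4) = 4/3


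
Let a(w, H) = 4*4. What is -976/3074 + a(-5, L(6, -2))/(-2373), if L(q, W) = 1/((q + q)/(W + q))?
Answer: -1182616/3647301 ≈ -0.32424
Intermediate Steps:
L(q, W) = (W + q)/(2*q) (L(q, W) = 1/((2*q)/(W + q)) = 1/(2*q/(W + q)) = (W + q)/(2*q))
a(w, H) = 16
-976/3074 + a(-5, L(6, -2))/(-2373) = -976/3074 + 16/(-2373) = -976*1/3074 + 16*(-1/2373) = -488/1537 - 16/2373 = -1182616/3647301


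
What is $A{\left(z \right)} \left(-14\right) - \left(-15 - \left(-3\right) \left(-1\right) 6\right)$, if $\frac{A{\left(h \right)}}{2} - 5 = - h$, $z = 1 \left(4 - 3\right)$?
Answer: $-79$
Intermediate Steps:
$z = 1$ ($z = 1 \cdot 1 = 1$)
$A{\left(h \right)} = 10 - 2 h$ ($A{\left(h \right)} = 10 + 2 \left(- h\right) = 10 - 2 h$)
$A{\left(z \right)} \left(-14\right) - \left(-15 - \left(-3\right) \left(-1\right) 6\right) = \left(10 - 2\right) \left(-14\right) - \left(-15 - \left(-3\right) \left(-1\right) 6\right) = \left(10 - 2\right) \left(-14\right) + \left(15 + 3 \cdot 6\right) = 8 \left(-14\right) + \left(15 + 18\right) = -112 + 33 = -79$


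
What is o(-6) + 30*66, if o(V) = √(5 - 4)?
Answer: 1981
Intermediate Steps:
o(V) = 1 (o(V) = √1 = 1)
o(-6) + 30*66 = 1 + 30*66 = 1 + 1980 = 1981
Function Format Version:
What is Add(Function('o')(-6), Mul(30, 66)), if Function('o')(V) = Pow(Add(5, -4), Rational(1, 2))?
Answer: 1981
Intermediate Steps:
Function('o')(V) = 1 (Function('o')(V) = Pow(1, Rational(1, 2)) = 1)
Add(Function('o')(-6), Mul(30, 66)) = Add(1, Mul(30, 66)) = Add(1, 1980) = 1981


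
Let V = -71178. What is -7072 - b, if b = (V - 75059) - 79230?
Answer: 218395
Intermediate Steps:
b = -225467 (b = (-71178 - 75059) - 79230 = -146237 - 79230 = -225467)
-7072 - b = -7072 - 1*(-225467) = -7072 + 225467 = 218395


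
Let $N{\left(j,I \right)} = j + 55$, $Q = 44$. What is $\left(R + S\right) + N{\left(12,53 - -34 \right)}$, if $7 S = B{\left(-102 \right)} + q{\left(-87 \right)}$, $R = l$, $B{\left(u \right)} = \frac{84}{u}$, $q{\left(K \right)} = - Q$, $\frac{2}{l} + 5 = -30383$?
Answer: $\frac{109563815}{1808086} \approx 60.597$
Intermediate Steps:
$l = - \frac{1}{15194}$ ($l = \frac{2}{-5 - 30383} = \frac{2}{-30388} = 2 \left(- \frac{1}{30388}\right) = - \frac{1}{15194} \approx -6.5815 \cdot 10^{-5}$)
$q{\left(K \right)} = -44$ ($q{\left(K \right)} = \left(-1\right) 44 = -44$)
$N{\left(j,I \right)} = 55 + j$
$R = - \frac{1}{15194} \approx -6.5815 \cdot 10^{-5}$
$S = - \frac{762}{119}$ ($S = \frac{\frac{84}{-102} - 44}{7} = \frac{84 \left(- \frac{1}{102}\right) - 44}{7} = \frac{- \frac{14}{17} - 44}{7} = \frac{1}{7} \left(- \frac{762}{17}\right) = - \frac{762}{119} \approx -6.4034$)
$\left(R + S\right) + N{\left(12,53 - -34 \right)} = \left(- \frac{1}{15194} - \frac{762}{119}\right) + \left(55 + 12\right) = - \frac{11577947}{1808086} + 67 = \frac{109563815}{1808086}$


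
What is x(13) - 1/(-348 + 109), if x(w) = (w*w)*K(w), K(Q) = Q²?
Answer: 6826080/239 ≈ 28561.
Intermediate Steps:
x(w) = w⁴ (x(w) = (w*w)*w² = w²*w² = w⁴)
x(13) - 1/(-348 + 109) = 13⁴ - 1/(-348 + 109) = 28561 - 1/(-239) = 28561 - 1*(-1/239) = 28561 + 1/239 = 6826080/239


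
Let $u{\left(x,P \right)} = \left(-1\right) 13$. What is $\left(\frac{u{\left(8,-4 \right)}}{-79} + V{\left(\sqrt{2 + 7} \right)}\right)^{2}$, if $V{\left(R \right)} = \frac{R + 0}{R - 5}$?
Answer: $\frac{44521}{24964} \approx 1.7834$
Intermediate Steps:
$u{\left(x,P \right)} = -13$
$V{\left(R \right)} = \frac{R}{-5 + R}$
$\left(\frac{u{\left(8,-4 \right)}}{-79} + V{\left(\sqrt{2 + 7} \right)}\right)^{2} = \left(- \frac{13}{-79} + \frac{\sqrt{2 + 7}}{-5 + \sqrt{2 + 7}}\right)^{2} = \left(\left(-13\right) \left(- \frac{1}{79}\right) + \frac{\sqrt{9}}{-5 + \sqrt{9}}\right)^{2} = \left(\frac{13}{79} + \frac{3}{-5 + 3}\right)^{2} = \left(\frac{13}{79} + \frac{3}{-2}\right)^{2} = \left(\frac{13}{79} + 3 \left(- \frac{1}{2}\right)\right)^{2} = \left(\frac{13}{79} - \frac{3}{2}\right)^{2} = \left(- \frac{211}{158}\right)^{2} = \frac{44521}{24964}$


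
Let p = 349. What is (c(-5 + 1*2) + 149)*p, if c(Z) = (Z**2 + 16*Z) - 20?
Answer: 31410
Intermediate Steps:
c(Z) = -20 + Z**2 + 16*Z
(c(-5 + 1*2) + 149)*p = ((-20 + (-5 + 1*2)**2 + 16*(-5 + 1*2)) + 149)*349 = ((-20 + (-5 + 2)**2 + 16*(-5 + 2)) + 149)*349 = ((-20 + (-3)**2 + 16*(-3)) + 149)*349 = ((-20 + 9 - 48) + 149)*349 = (-59 + 149)*349 = 90*349 = 31410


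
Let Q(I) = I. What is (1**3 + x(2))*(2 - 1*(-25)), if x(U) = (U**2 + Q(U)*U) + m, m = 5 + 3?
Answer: 459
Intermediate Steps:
m = 8
x(U) = 8 + 2*U**2 (x(U) = (U**2 + U*U) + 8 = (U**2 + U**2) + 8 = 2*U**2 + 8 = 8 + 2*U**2)
(1**3 + x(2))*(2 - 1*(-25)) = (1**3 + (8 + 2*2**2))*(2 - 1*(-25)) = (1 + (8 + 2*4))*(2 + 25) = (1 + (8 + 8))*27 = (1 + 16)*27 = 17*27 = 459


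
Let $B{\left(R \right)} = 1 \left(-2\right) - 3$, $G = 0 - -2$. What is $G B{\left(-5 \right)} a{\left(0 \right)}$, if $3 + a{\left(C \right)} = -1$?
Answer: $40$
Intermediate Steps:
$G = 2$ ($G = 0 + 2 = 2$)
$a{\left(C \right)} = -4$ ($a{\left(C \right)} = -3 - 1 = -4$)
$B{\left(R \right)} = -5$ ($B{\left(R \right)} = -2 - 3 = -5$)
$G B{\left(-5 \right)} a{\left(0 \right)} = 2 \left(-5\right) \left(-4\right) = \left(-10\right) \left(-4\right) = 40$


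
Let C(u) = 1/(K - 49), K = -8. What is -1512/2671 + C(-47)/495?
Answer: -42663751/75362265 ≈ -0.56612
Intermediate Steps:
C(u) = -1/57 (C(u) = 1/(-8 - 49) = 1/(-57) = -1/57)
-1512/2671 + C(-47)/495 = -1512/2671 - 1/57/495 = -1512*1/2671 - 1/57*1/495 = -1512/2671 - 1/28215 = -42663751/75362265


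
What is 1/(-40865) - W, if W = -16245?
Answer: 663851924/40865 ≈ 16245.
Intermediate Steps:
1/(-40865) - W = 1/(-40865) - 1*(-16245) = -1/40865 + 16245 = 663851924/40865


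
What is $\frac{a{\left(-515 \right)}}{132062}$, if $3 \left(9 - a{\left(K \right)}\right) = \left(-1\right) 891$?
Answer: $\frac{153}{66031} \approx 0.0023171$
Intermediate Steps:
$a{\left(K \right)} = 306$ ($a{\left(K \right)} = 9 - \frac{\left(-1\right) 891}{3} = 9 - -297 = 9 + 297 = 306$)
$\frac{a{\left(-515 \right)}}{132062} = \frac{306}{132062} = 306 \cdot \frac{1}{132062} = \frac{153}{66031}$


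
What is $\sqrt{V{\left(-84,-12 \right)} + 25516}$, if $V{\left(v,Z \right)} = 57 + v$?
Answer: $\sqrt{25489} \approx 159.65$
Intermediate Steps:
$\sqrt{V{\left(-84,-12 \right)} + 25516} = \sqrt{\left(57 - 84\right) + 25516} = \sqrt{-27 + 25516} = \sqrt{25489}$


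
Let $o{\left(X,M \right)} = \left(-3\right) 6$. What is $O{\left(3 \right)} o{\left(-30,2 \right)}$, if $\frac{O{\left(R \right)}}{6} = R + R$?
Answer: $-648$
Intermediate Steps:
$o{\left(X,M \right)} = -18$
$O{\left(R \right)} = 12 R$ ($O{\left(R \right)} = 6 \left(R + R\right) = 6 \cdot 2 R = 12 R$)
$O{\left(3 \right)} o{\left(-30,2 \right)} = 12 \cdot 3 \left(-18\right) = 36 \left(-18\right) = -648$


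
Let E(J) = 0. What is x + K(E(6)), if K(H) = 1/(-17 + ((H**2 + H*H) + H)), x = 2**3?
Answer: 135/17 ≈ 7.9412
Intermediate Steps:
x = 8
K(H) = 1/(-17 + H + 2*H**2) (K(H) = 1/(-17 + ((H**2 + H**2) + H)) = 1/(-17 + (2*H**2 + H)) = 1/(-17 + (H + 2*H**2)) = 1/(-17 + H + 2*H**2))
x + K(E(6)) = 8 + 1/(-17 + 0 + 2*0**2) = 8 + 1/(-17 + 0 + 2*0) = 8 + 1/(-17 + 0 + 0) = 8 + 1/(-17) = 8 - 1/17 = 135/17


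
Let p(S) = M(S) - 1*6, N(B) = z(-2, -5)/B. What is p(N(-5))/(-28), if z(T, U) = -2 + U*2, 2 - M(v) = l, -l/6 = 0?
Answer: 1/7 ≈ 0.14286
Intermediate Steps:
l = 0 (l = -6*0 = 0)
M(v) = 2 (M(v) = 2 - 1*0 = 2 + 0 = 2)
z(T, U) = -2 + 2*U
N(B) = -12/B (N(B) = (-2 + 2*(-5))/B = (-2 - 10)/B = -12/B)
p(S) = -4 (p(S) = 2 - 1*6 = 2 - 6 = -4)
p(N(-5))/(-28) = -4/(-28) = -4*(-1/28) = 1/7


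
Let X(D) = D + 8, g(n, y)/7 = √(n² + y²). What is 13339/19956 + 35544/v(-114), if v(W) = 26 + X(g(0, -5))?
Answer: 236745485/458988 ≈ 515.80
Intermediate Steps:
g(n, y) = 7*√(n² + y²)
X(D) = 8 + D
v(W) = 69 (v(W) = 26 + (8 + 7*√(0² + (-5)²)) = 26 + (8 + 7*√(0 + 25)) = 26 + (8 + 7*√25) = 26 + (8 + 7*5) = 26 + (8 + 35) = 26 + 43 = 69)
13339/19956 + 35544/v(-114) = 13339/19956 + 35544/69 = 13339*(1/19956) + 35544*(1/69) = 13339/19956 + 11848/23 = 236745485/458988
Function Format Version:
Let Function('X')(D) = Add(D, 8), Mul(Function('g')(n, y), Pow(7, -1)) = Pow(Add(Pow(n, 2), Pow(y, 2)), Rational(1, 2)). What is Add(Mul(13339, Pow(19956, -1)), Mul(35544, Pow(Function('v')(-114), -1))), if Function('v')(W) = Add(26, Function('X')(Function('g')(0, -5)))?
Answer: Rational(236745485, 458988) ≈ 515.80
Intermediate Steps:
Function('g')(n, y) = Mul(7, Pow(Add(Pow(n, 2), Pow(y, 2)), Rational(1, 2)))
Function('X')(D) = Add(8, D)
Function('v')(W) = 69 (Function('v')(W) = Add(26, Add(8, Mul(7, Pow(Add(Pow(0, 2), Pow(-5, 2)), Rational(1, 2))))) = Add(26, Add(8, Mul(7, Pow(Add(0, 25), Rational(1, 2))))) = Add(26, Add(8, Mul(7, Pow(25, Rational(1, 2))))) = Add(26, Add(8, Mul(7, 5))) = Add(26, Add(8, 35)) = Add(26, 43) = 69)
Add(Mul(13339, Pow(19956, -1)), Mul(35544, Pow(Function('v')(-114), -1))) = Add(Mul(13339, Pow(19956, -1)), Mul(35544, Pow(69, -1))) = Add(Mul(13339, Rational(1, 19956)), Mul(35544, Rational(1, 69))) = Add(Rational(13339, 19956), Rational(11848, 23)) = Rational(236745485, 458988)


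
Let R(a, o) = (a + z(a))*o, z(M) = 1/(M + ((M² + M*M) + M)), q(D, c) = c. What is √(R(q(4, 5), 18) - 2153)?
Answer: I*√206270/10 ≈ 45.417*I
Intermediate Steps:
z(M) = 1/(2*M + 2*M²) (z(M) = 1/(M + ((M² + M²) + M)) = 1/(M + (2*M² + M)) = 1/(M + (M + 2*M²)) = 1/(2*M + 2*M²))
R(a, o) = o*(a + 1/(2*a*(1 + a))) (R(a, o) = (a + 1/(2*a*(1 + a)))*o = o*(a + 1/(2*a*(1 + a))))
√(R(q(4, 5), 18) - 2153) = √((½)*18*(1 + 2*5²*(1 + 5))/(5*(1 + 5)) - 2153) = √((½)*18*(⅕)*(1 + 2*25*6)/6 - 2153) = √((½)*18*(⅕)*(⅙)*(1 + 300) - 2153) = √((½)*18*(⅕)*(⅙)*301 - 2153) = √(903/10 - 2153) = √(-20627/10) = I*√206270/10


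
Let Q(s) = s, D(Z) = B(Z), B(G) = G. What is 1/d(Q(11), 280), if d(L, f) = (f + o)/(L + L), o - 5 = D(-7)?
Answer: 11/139 ≈ 0.079137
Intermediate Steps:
D(Z) = Z
o = -2 (o = 5 - 7 = -2)
d(L, f) = (-2 + f)/(2*L) (d(L, f) = (f - 2)/(L + L) = (-2 + f)/((2*L)) = (-2 + f)*(1/(2*L)) = (-2 + f)/(2*L))
1/d(Q(11), 280) = 1/((½)*(-2 + 280)/11) = 1/((½)*(1/11)*278) = 1/(139/11) = 11/139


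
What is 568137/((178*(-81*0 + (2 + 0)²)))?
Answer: 568137/712 ≈ 797.95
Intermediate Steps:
568137/((178*(-81*0 + (2 + 0)²))) = 568137/((178*(0 + 2²))) = 568137/((178*(0 + 4))) = 568137/((178*4)) = 568137/712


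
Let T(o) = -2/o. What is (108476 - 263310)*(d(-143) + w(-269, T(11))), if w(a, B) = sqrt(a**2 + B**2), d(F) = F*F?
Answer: -3166200466 - 154834*sqrt(8755685)/11 ≈ -3.2079e+9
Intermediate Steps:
d(F) = F**2
w(a, B) = sqrt(B**2 + a**2)
(108476 - 263310)*(d(-143) + w(-269, T(11))) = (108476 - 263310)*((-143)**2 + sqrt((-2/11)**2 + (-269)**2)) = -154834*(20449 + sqrt((-2*1/11)**2 + 72361)) = -154834*(20449 + sqrt((-2/11)**2 + 72361)) = -154834*(20449 + sqrt(4/121 + 72361)) = -154834*(20449 + sqrt(8755685/121)) = -154834*(20449 + sqrt(8755685)/11) = -3166200466 - 154834*sqrt(8755685)/11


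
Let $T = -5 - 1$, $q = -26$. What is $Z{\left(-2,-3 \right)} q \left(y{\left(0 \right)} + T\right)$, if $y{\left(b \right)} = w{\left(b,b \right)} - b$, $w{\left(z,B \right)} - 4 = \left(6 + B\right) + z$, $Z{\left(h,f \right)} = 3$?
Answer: $-312$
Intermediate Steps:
$w{\left(z,B \right)} = 10 + B + z$ ($w{\left(z,B \right)} = 4 + \left(\left(6 + B\right) + z\right) = 4 + \left(6 + B + z\right) = 10 + B + z$)
$y{\left(b \right)} = 10 + b$ ($y{\left(b \right)} = \left(10 + b + b\right) - b = \left(10 + 2 b\right) - b = 10 + b$)
$T = -6$ ($T = -5 - 1 = -6$)
$Z{\left(-2,-3 \right)} q \left(y{\left(0 \right)} + T\right) = 3 \left(-26\right) \left(\left(10 + 0\right) - 6\right) = - 78 \left(10 - 6\right) = \left(-78\right) 4 = -312$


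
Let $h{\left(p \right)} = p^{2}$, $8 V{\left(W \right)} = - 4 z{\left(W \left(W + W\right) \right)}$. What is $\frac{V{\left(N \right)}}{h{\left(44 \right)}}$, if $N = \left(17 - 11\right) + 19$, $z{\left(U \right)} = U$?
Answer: $- \frac{625}{1936} \approx -0.32283$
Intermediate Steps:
$N = 25$ ($N = 6 + 19 = 25$)
$V{\left(W \right)} = - W^{2}$ ($V{\left(W \right)} = \frac{\left(-4\right) W \left(W + W\right)}{8} = \frac{\left(-4\right) W 2 W}{8} = \frac{\left(-4\right) 2 W^{2}}{8} = \frac{\left(-8\right) W^{2}}{8} = - W^{2}$)
$\frac{V{\left(N \right)}}{h{\left(44 \right)}} = \frac{\left(-1\right) 25^{2}}{44^{2}} = \frac{\left(-1\right) 625}{1936} = \left(-625\right) \frac{1}{1936} = - \frac{625}{1936}$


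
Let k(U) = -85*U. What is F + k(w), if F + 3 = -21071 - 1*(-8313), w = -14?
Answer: -11571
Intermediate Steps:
F = -12761 (F = -3 + (-21071 - 1*(-8313)) = -3 + (-21071 + 8313) = -3 - 12758 = -12761)
F + k(w) = -12761 - 85*(-14) = -12761 + 1190 = -11571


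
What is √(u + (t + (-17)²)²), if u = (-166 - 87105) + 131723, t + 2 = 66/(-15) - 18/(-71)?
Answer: √15684833869/355 ≈ 352.79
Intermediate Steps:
t = -2182/355 (t = -2 + (66/(-15) - 18/(-71)) = -2 + (66*(-1/15) - 18*(-1/71)) = -2 + (-22/5 + 18/71) = -2 - 1472/355 = -2182/355 ≈ -6.1465)
u = 44452 (u = -87271 + 131723 = 44452)
√(u + (t + (-17)²)²) = √(44452 + (-2182/355 + (-17)²)²) = √(44452 + (-2182/355 + 289)²) = √(44452 + (100413/355)²) = √(44452 + 10082770569/126025) = √(15684833869/126025) = √15684833869/355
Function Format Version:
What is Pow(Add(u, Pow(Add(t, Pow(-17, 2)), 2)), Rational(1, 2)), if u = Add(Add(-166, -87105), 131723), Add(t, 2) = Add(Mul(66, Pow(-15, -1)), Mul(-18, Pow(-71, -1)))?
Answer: Mul(Rational(1, 355), Pow(15684833869, Rational(1, 2))) ≈ 352.79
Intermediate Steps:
t = Rational(-2182, 355) (t = Add(-2, Add(Mul(66, Pow(-15, -1)), Mul(-18, Pow(-71, -1)))) = Add(-2, Add(Mul(66, Rational(-1, 15)), Mul(-18, Rational(-1, 71)))) = Add(-2, Add(Rational(-22, 5), Rational(18, 71))) = Add(-2, Rational(-1472, 355)) = Rational(-2182, 355) ≈ -6.1465)
u = 44452 (u = Add(-87271, 131723) = 44452)
Pow(Add(u, Pow(Add(t, Pow(-17, 2)), 2)), Rational(1, 2)) = Pow(Add(44452, Pow(Add(Rational(-2182, 355), Pow(-17, 2)), 2)), Rational(1, 2)) = Pow(Add(44452, Pow(Add(Rational(-2182, 355), 289), 2)), Rational(1, 2)) = Pow(Add(44452, Pow(Rational(100413, 355), 2)), Rational(1, 2)) = Pow(Add(44452, Rational(10082770569, 126025)), Rational(1, 2)) = Pow(Rational(15684833869, 126025), Rational(1, 2)) = Mul(Rational(1, 355), Pow(15684833869, Rational(1, 2)))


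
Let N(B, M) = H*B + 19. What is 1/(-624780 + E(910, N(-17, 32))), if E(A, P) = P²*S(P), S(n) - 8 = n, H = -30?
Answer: 1/149649837 ≈ 6.6823e-9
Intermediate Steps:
S(n) = 8 + n
N(B, M) = 19 - 30*B (N(B, M) = -30*B + 19 = 19 - 30*B)
E(A, P) = P²*(8 + P)
1/(-624780 + E(910, N(-17, 32))) = 1/(-624780 + (19 - 30*(-17))²*(8 + (19 - 30*(-17)))) = 1/(-624780 + (19 + 510)²*(8 + (19 + 510))) = 1/(-624780 + 529²*(8 + 529)) = 1/(-624780 + 279841*537) = 1/(-624780 + 150274617) = 1/149649837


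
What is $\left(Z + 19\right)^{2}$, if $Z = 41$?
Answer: $3600$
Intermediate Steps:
$\left(Z + 19\right)^{2} = \left(41 + 19\right)^{2} = 60^{2} = 3600$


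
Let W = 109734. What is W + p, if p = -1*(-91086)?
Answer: 200820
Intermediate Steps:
p = 91086
W + p = 109734 + 91086 = 200820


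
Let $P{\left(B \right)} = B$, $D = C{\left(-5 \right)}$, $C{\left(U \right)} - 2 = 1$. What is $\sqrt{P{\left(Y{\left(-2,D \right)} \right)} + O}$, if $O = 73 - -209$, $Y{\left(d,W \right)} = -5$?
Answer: $\sqrt{277} \approx 16.643$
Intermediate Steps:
$C{\left(U \right)} = 3$ ($C{\left(U \right)} = 2 + 1 = 3$)
$D = 3$
$O = 282$ ($O = 73 + 209 = 282$)
$\sqrt{P{\left(Y{\left(-2,D \right)} \right)} + O} = \sqrt{-5 + 282} = \sqrt{277}$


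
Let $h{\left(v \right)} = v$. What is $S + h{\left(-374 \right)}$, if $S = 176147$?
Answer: $175773$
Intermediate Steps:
$S + h{\left(-374 \right)} = 176147 - 374 = 175773$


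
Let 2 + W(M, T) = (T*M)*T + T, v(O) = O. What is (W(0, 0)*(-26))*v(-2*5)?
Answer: -520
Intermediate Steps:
W(M, T) = -2 + T + M*T² (W(M, T) = -2 + ((T*M)*T + T) = -2 + ((M*T)*T + T) = -2 + (M*T² + T) = -2 + (T + M*T²) = -2 + T + M*T²)
(W(0, 0)*(-26))*v(-2*5) = ((-2 + 0 + 0*0²)*(-26))*(-2*5) = ((-2 + 0 + 0*0)*(-26))*(-10) = ((-2 + 0 + 0)*(-26))*(-10) = -2*(-26)*(-10) = 52*(-10) = -520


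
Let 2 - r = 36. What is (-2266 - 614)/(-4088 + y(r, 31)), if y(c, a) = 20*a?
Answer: 240/289 ≈ 0.83045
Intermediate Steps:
r = -34 (r = 2 - 1*36 = 2 - 36 = -34)
(-2266 - 614)/(-4088 + y(r, 31)) = (-2266 - 614)/(-4088 + 20*31) = -2880/(-4088 + 620) = -2880/(-3468) = -2880*(-1/3468) = 240/289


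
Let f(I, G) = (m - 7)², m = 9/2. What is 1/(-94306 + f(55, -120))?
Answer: -4/377199 ≈ -1.0604e-5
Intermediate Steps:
m = 9/2 (m = 9*(½) = 9/2 ≈ 4.5000)
f(I, G) = 25/4 (f(I, G) = (9/2 - 7)² = (-5/2)² = 25/4)
1/(-94306 + f(55, -120)) = 1/(-94306 + 25/4) = 1/(-377199/4) = -4/377199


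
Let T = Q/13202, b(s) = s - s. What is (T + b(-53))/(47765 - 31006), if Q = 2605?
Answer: 2605/221252318 ≈ 1.1774e-5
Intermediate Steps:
b(s) = 0
T = 2605/13202 ≈ 0.19732
(T + b(-53))/(47765 - 31006) = (2605/13202 + 0)/(47765 - 31006) = (2605/13202)/16759 = (2605/13202)*(1/16759) = 2605/221252318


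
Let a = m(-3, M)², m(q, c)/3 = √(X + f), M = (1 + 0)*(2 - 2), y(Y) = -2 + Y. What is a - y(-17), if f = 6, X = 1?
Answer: 82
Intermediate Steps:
M = 0 (M = 1*0 = 0)
m(q, c) = 3*√7 (m(q, c) = 3*√(1 + 6) = 3*√7)
a = 63 (a = (3*√7)² = 63)
a - y(-17) = 63 - (-2 - 17) = 63 - 1*(-19) = 63 + 19 = 82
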